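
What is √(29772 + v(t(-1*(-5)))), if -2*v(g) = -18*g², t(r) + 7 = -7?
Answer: 12*√219 ≈ 177.58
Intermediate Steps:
t(r) = -14 (t(r) = -7 - 7 = -14)
v(g) = 9*g² (v(g) = -(-9)*g² = 9*g²)
√(29772 + v(t(-1*(-5)))) = √(29772 + 9*(-14)²) = √(29772 + 9*196) = √(29772 + 1764) = √31536 = 12*√219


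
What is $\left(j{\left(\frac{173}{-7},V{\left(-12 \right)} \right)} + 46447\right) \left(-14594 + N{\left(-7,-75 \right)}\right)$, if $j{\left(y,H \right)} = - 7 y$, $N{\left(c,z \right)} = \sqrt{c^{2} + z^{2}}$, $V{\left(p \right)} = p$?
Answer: $-680372280 + 46620 \sqrt{5674} \approx -6.7686 \cdot 10^{8}$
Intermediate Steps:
$\left(j{\left(\frac{173}{-7},V{\left(-12 \right)} \right)} + 46447\right) \left(-14594 + N{\left(-7,-75 \right)}\right) = \left(- 7 \frac{173}{-7} + 46447\right) \left(-14594 + \sqrt{\left(-7\right)^{2} + \left(-75\right)^{2}}\right) = \left(- 7 \cdot 173 \left(- \frac{1}{7}\right) + 46447\right) \left(-14594 + \sqrt{49 + 5625}\right) = \left(\left(-7\right) \left(- \frac{173}{7}\right) + 46447\right) \left(-14594 + \sqrt{5674}\right) = \left(173 + 46447\right) \left(-14594 + \sqrt{5674}\right) = 46620 \left(-14594 + \sqrt{5674}\right) = -680372280 + 46620 \sqrt{5674}$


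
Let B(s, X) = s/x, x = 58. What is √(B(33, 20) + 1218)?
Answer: 3*√455474/58 ≈ 34.908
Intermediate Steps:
B(s, X) = s/58
√(B(33, 20) + 1218) = √((1/58)*33 + 1218) = √(33/58 + 1218) = √(70677/58) = 3*√455474/58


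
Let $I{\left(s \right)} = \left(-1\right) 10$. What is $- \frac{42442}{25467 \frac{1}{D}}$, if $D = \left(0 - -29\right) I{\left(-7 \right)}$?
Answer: $\frac{12308180}{25467} \approx 483.3$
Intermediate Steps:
$I{\left(s \right)} = -10$
$D = -290$ ($D = \left(0 - -29\right) \left(-10\right) = \left(0 + 29\right) \left(-10\right) = 29 \left(-10\right) = -290$)
$- \frac{42442}{25467 \frac{1}{D}} = - \frac{42442}{25467 \frac{1}{-290}} = - \frac{42442}{25467 \left(- \frac{1}{290}\right)} = - \frac{42442}{- \frac{25467}{290}} = \left(-42442\right) \left(- \frac{290}{25467}\right) = \frac{12308180}{25467}$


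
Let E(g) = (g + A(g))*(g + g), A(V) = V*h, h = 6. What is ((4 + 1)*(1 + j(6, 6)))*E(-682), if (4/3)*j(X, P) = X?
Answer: 179072740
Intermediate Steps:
j(X, P) = 3*X/4
A(V) = 6*V (A(V) = V*6 = 6*V)
E(g) = 14*g**2 (E(g) = (g + 6*g)*(g + g) = (7*g)*(2*g) = 14*g**2)
((4 + 1)*(1 + j(6, 6)))*E(-682) = ((4 + 1)*(1 + (3/4)*6))*(14*(-682)**2) = (5*(1 + 9/2))*(14*465124) = (5*(11/2))*6511736 = (55/2)*6511736 = 179072740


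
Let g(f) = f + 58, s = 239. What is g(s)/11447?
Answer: 297/11447 ≈ 0.025946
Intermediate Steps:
g(f) = 58 + f
g(s)/11447 = (58 + 239)/11447 = 297*(1/11447) = 297/11447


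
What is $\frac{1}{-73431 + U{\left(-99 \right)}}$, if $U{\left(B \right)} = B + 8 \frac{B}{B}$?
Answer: $- \frac{1}{73522} \approx -1.3601 \cdot 10^{-5}$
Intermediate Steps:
$U{\left(B \right)} = 8 + B$ ($U{\left(B \right)} = B + 8 \cdot 1 = B + 8 = 8 + B$)
$\frac{1}{-73431 + U{\left(-99 \right)}} = \frac{1}{-73431 + \left(8 - 99\right)} = \frac{1}{-73431 - 91} = \frac{1}{-73522} = - \frac{1}{73522}$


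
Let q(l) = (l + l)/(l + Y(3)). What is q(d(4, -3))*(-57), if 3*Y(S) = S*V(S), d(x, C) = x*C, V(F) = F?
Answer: -152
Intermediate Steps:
d(x, C) = C*x
Y(S) = S²/3 (Y(S) = (S*S)/3 = S²/3)
q(l) = 2*l/(3 + l) (q(l) = (l + l)/(l + (⅓)*3²) = (2*l)/(l + (⅓)*9) = (2*l)/(l + 3) = (2*l)/(3 + l) = 2*l/(3 + l))
q(d(4, -3))*(-57) = (2*(-3*4)/(3 - 3*4))*(-57) = (2*(-12)/(3 - 12))*(-57) = (2*(-12)/(-9))*(-57) = (2*(-12)*(-⅑))*(-57) = (8/3)*(-57) = -152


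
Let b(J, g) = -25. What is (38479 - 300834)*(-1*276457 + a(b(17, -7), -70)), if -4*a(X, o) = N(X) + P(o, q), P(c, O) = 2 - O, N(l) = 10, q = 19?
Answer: 290117668455/4 ≈ 7.2529e+10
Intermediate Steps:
a(X, o) = 7/4 (a(X, o) = -(10 + (2 - 1*19))/4 = -(10 + (2 - 19))/4 = -(10 - 17)/4 = -1/4*(-7) = 7/4)
(38479 - 300834)*(-1*276457 + a(b(17, -7), -70)) = (38479 - 300834)*(-1*276457 + 7/4) = -262355*(-276457 + 7/4) = -262355*(-1105821/4) = 290117668455/4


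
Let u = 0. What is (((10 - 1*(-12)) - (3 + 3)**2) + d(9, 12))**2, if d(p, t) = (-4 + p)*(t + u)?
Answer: 2116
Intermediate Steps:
d(p, t) = t*(-4 + p) (d(p, t) = (-4 + p)*(t + 0) = (-4 + p)*t = t*(-4 + p))
(((10 - 1*(-12)) - (3 + 3)**2) + d(9, 12))**2 = (((10 - 1*(-12)) - (3 + 3)**2) + 12*(-4 + 9))**2 = (((10 + 12) - 1*6**2) + 12*5)**2 = ((22 - 1*36) + 60)**2 = ((22 - 36) + 60)**2 = (-14 + 60)**2 = 46**2 = 2116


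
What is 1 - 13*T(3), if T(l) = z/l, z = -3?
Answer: 14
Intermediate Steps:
T(l) = -3/l
1 - 13*T(3) = 1 - (-39)/3 = 1 - 13*(-1) = 1 + 13 = 14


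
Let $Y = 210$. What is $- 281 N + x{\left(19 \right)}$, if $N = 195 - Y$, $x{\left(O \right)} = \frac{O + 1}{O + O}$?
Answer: $\frac{80095}{19} \approx 4215.5$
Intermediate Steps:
$x{\left(O \right)} = \frac{1 + O}{2 O}$
$N = -15$ ($N = 195 - 210 = -15$)
$- 281 N + x{\left(19 \right)} = \left(-281\right) \left(-15\right) + \frac{1 + 19}{2 \cdot 19} = 4215 + \frac{1}{2} \cdot \frac{1}{19} \cdot 20 = 4215 + \frac{10}{19} = \frac{80095}{19}$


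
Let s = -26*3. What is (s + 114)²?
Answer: 1296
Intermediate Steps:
s = -78
(s + 114)² = (-78 + 114)² = 36² = 1296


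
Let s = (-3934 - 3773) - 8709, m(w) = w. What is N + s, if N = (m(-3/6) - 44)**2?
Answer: -57743/4 ≈ -14436.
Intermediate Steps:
s = -16416 (s = -7707 - 8709 = -16416)
N = 7921/4 (N = (-3/6 - 44)**2 = (-3*1/6 - 44)**2 = (-1/2 - 44)**2 = (-89/2)**2 = 7921/4 ≈ 1980.3)
N + s = 7921/4 - 16416 = -57743/4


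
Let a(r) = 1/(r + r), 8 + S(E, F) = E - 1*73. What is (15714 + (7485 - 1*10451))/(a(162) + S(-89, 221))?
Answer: -4130352/55079 ≈ -74.990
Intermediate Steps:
S(E, F) = -81 + E (S(E, F) = -8 + (E - 1*73) = -8 + (E - 73) = -8 + (-73 + E) = -81 + E)
a(r) = 1/(2*r)
(15714 + (7485 - 1*10451))/(a(162) + S(-89, 221)) = (15714 + (7485 - 1*10451))/((½)/162 + (-81 - 89)) = (15714 + (7485 - 10451))/((½)*(1/162) - 170) = (15714 - 2966)/(1/324 - 170) = 12748/(-55079/324) = 12748*(-324/55079) = -4130352/55079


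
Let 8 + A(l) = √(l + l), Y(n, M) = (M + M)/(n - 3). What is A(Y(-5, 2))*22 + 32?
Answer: -144 + 22*I ≈ -144.0 + 22.0*I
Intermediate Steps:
Y(n, M) = 2*M/(-3 + n) (Y(n, M) = (2*M)/(-3 + n) = 2*M/(-3 + n))
A(l) = -8 + √2*√l (A(l) = -8 + √(l + l) = -8 + √(2*l) = -8 + √2*√l)
A(Y(-5, 2))*22 + 32 = (-8 + √2*√(2*2/(-3 - 5)))*22 + 32 = (-8 + √2*√(2*2/(-8)))*22 + 32 = (-8 + √2*√(2*2*(-⅛)))*22 + 32 = (-8 + √2*√(-½))*22 + 32 = (-8 + √2*(I*√2/2))*22 + 32 = (-8 + I)*22 + 32 = (-176 + 22*I) + 32 = -144 + 22*I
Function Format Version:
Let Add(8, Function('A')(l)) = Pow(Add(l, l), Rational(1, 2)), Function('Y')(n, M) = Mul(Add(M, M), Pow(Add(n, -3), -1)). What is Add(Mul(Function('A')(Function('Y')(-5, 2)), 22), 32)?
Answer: Add(-144, Mul(22, I)) ≈ Add(-144.00, Mul(22.000, I))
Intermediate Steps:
Function('Y')(n, M) = Mul(2, M, Pow(Add(-3, n), -1)) (Function('Y')(n, M) = Mul(Mul(2, M), Pow(Add(-3, n), -1)) = Mul(2, M, Pow(Add(-3, n), -1)))
Function('A')(l) = Add(-8, Mul(Pow(2, Rational(1, 2)), Pow(l, Rational(1, 2)))) (Function('A')(l) = Add(-8, Pow(Add(l, l), Rational(1, 2))) = Add(-8, Pow(Mul(2, l), Rational(1, 2))) = Add(-8, Mul(Pow(2, Rational(1, 2)), Pow(l, Rational(1, 2)))))
Add(Mul(Function('A')(Function('Y')(-5, 2)), 22), 32) = Add(Mul(Add(-8, Mul(Pow(2, Rational(1, 2)), Pow(Mul(2, 2, Pow(Add(-3, -5), -1)), Rational(1, 2)))), 22), 32) = Add(Mul(Add(-8, Mul(Pow(2, Rational(1, 2)), Pow(Mul(2, 2, Pow(-8, -1)), Rational(1, 2)))), 22), 32) = Add(Mul(Add(-8, Mul(Pow(2, Rational(1, 2)), Pow(Mul(2, 2, Rational(-1, 8)), Rational(1, 2)))), 22), 32) = Add(Mul(Add(-8, Mul(Pow(2, Rational(1, 2)), Pow(Rational(-1, 2), Rational(1, 2)))), 22), 32) = Add(Mul(Add(-8, Mul(Pow(2, Rational(1, 2)), Mul(Rational(1, 2), I, Pow(2, Rational(1, 2))))), 22), 32) = Add(Mul(Add(-8, I), 22), 32) = Add(Add(-176, Mul(22, I)), 32) = Add(-144, Mul(22, I))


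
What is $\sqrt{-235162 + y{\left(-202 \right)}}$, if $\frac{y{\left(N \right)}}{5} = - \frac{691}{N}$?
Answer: $\frac{i \sqrt{9594852338}}{202} \approx 484.92 i$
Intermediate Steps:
$y{\left(N \right)} = - \frac{3455}{N}$ ($y{\left(N \right)} = 5 \left(- \frac{691}{N}\right) = - \frac{3455}{N}$)
$\sqrt{-235162 + y{\left(-202 \right)}} = \sqrt{-235162 - \frac{3455}{-202}} = \sqrt{-235162 - - \frac{3455}{202}} = \sqrt{-235162 + \frac{3455}{202}} = \sqrt{- \frac{47499269}{202}} = \frac{i \sqrt{9594852338}}{202}$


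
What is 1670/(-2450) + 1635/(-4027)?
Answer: -1073084/986615 ≈ -1.0876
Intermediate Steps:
1670/(-2450) + 1635/(-4027) = 1670*(-1/2450) + 1635*(-1/4027) = -167/245 - 1635/4027 = -1073084/986615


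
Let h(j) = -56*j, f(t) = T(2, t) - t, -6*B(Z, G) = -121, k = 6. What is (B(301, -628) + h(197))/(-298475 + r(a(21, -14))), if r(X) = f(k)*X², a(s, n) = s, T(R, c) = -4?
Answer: 66071/1817310 ≈ 0.036357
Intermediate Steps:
B(Z, G) = 121/6 (B(Z, G) = -⅙*(-121) = 121/6)
f(t) = -4 - t
r(X) = -10*X² (r(X) = (-4 - 1*6)*X² = (-4 - 6)*X² = -10*X²)
(B(301, -628) + h(197))/(-298475 + r(a(21, -14))) = (121/6 - 56*197)/(-298475 - 10*21²) = (121/6 - 11032)/(-298475 - 10*441) = -66071/(6*(-298475 - 4410)) = -66071/6/(-302885) = -66071/6*(-1/302885) = 66071/1817310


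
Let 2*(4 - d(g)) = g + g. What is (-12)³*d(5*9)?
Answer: 70848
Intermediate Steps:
d(g) = 4 - g (d(g) = 4 - (g + g)/2 = 4 - g)
(-12)³*d(5*9) = (-12)³*(4 - 5*9) = -1728*(4 - 1*45) = -1728*(4 - 45) = -1728*(-41) = 70848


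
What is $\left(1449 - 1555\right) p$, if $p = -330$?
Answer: $34980$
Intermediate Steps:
$\left(1449 - 1555\right) p = \left(1449 - 1555\right) \left(-330\right) = \left(-106\right) \left(-330\right) = 34980$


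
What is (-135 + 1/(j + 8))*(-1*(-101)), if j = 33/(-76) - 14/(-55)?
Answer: -445292335/32689 ≈ -13622.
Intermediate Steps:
j = -751/4180 (j = 33*(-1/76) - 14*(-1/55) = -33/76 + 14/55 = -751/4180 ≈ -0.17967)
(-135 + 1/(j + 8))*(-1*(-101)) = (-135 + 1/(-751/4180 + 8))*(-1*(-101)) = (-135 + 1/(32689/4180))*101 = (-135 + 4180/32689)*101 = -4408835/32689*101 = -445292335/32689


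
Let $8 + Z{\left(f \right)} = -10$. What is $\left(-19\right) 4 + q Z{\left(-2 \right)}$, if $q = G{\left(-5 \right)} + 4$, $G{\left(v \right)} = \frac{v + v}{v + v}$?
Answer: $-166$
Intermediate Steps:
$G{\left(v \right)} = 1$ ($G{\left(v \right)} = \frac{2 v}{2 v} = 2 v \frac{1}{2 v} = 1$)
$Z{\left(f \right)} = -18$ ($Z{\left(f \right)} = -8 - 10 = -18$)
$q = 5$ ($q = 1 + 4 = 5$)
$\left(-19\right) 4 + q Z{\left(-2 \right)} = \left(-19\right) 4 + 5 \left(-18\right) = -76 - 90 = -166$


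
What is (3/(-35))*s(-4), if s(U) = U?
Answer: 12/35 ≈ 0.34286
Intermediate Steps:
(3/(-35))*s(-4) = (3/(-35))*(-4) = -1/35*3*(-4) = -3/35*(-4) = 12/35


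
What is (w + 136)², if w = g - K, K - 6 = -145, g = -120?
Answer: 24025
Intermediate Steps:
K = -139 (K = 6 - 145 = -139)
w = 19 (w = -120 - 1*(-139) = -120 + 139 = 19)
(w + 136)² = (19 + 136)² = 155² = 24025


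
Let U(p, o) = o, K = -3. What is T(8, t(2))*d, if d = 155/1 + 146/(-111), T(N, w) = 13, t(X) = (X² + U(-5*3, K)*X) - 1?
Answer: 221767/111 ≈ 1997.9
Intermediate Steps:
t(X) = -1 + X² - 3*X (t(X) = (X² - 3*X) - 1 = -1 + X² - 3*X)
d = 17059/111 (d = 155*1 + 146*(-1/111) = 155 - 146/111 = 17059/111 ≈ 153.68)
T(8, t(2))*d = 13*(17059/111) = 221767/111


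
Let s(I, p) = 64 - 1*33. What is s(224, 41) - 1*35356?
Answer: -35325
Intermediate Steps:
s(I, p) = 31 (s(I, p) = 64 - 33 = 31)
s(224, 41) - 1*35356 = 31 - 1*35356 = 31 - 35356 = -35325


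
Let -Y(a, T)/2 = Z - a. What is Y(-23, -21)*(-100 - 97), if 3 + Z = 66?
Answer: 33884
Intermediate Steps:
Z = 63 (Z = -3 + 66 = 63)
Y(a, T) = -126 + 2*a (Y(a, T) = -2*(63 - a) = -126 + 2*a)
Y(-23, -21)*(-100 - 97) = (-126 + 2*(-23))*(-100 - 97) = (-126 - 46)*(-197) = -172*(-197) = 33884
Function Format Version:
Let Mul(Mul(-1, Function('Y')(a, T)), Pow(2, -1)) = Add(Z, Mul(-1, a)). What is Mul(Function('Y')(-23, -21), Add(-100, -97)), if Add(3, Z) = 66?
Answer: 33884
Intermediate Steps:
Z = 63 (Z = Add(-3, 66) = 63)
Function('Y')(a, T) = Add(-126, Mul(2, a)) (Function('Y')(a, T) = Mul(-2, Add(63, Mul(-1, a))) = Add(-126, Mul(2, a)))
Mul(Function('Y')(-23, -21), Add(-100, -97)) = Mul(Add(-126, Mul(2, -23)), Add(-100, -97)) = Mul(Add(-126, -46), -197) = Mul(-172, -197) = 33884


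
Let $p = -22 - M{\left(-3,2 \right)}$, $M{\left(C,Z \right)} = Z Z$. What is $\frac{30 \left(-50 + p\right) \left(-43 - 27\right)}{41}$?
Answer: $\frac{159600}{41} \approx 3892.7$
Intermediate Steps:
$M{\left(C,Z \right)} = Z^{2}$
$p = -26$ ($p = -22 - 2^{2} = -22 - 4 = -26$)
$\frac{30 \left(-50 + p\right) \left(-43 - 27\right)}{41} = \frac{30 \left(-50 - 26\right) \left(-43 - 27\right)}{41} = 30 \left(\left(-76\right) \left(-70\right)\right) \frac{1}{41} = 30 \cdot 5320 \cdot \frac{1}{41} = 159600 \cdot \frac{1}{41} = \frac{159600}{41}$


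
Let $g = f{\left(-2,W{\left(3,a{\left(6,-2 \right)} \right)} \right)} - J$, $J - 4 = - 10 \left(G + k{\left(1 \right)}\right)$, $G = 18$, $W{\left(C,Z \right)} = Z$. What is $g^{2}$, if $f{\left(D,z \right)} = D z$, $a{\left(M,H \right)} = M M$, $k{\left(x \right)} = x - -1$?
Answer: $15376$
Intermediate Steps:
$k{\left(x \right)} = 1 + x$ ($k{\left(x \right)} = x + 1 = 1 + x$)
$a{\left(M,H \right)} = M^{2}$
$J = -196$ ($J = 4 - 10 \left(18 + \left(1 + 1\right)\right) = 4 - 10 \left(18 + 2\right) = 4 - 200 = -196$)
$g = 124$ ($g = - 2 \cdot 6^{2} - -196 = \left(-2\right) 36 + 196 = -72 + 196 = 124$)
$g^{2} = 124^{2} = 15376$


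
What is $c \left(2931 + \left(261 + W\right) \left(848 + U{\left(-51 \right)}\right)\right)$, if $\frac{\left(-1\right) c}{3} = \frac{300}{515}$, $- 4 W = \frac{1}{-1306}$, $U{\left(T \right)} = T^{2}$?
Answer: $- \frac{212305604805}{134518} \approx -1.5783 \cdot 10^{6}$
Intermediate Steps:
$W = \frac{1}{5224}$ ($W = - \frac{1}{4 \left(-1306\right)} = \left(- \frac{1}{4}\right) \left(- \frac{1}{1306}\right) = \frac{1}{5224} \approx 0.00019142$)
$c = - \frac{180}{103}$ ($c = - 3 \cdot \frac{300}{515} = - 3 \cdot 300 \cdot \frac{1}{515} = \left(-3\right) \frac{60}{103} = - \frac{180}{103} \approx -1.7476$)
$c \left(2931 + \left(261 + W\right) \left(848 + U{\left(-51 \right)}\right)\right) = - \frac{180 \left(2931 + \left(261 + \frac{1}{5224}\right) \left(848 + \left(-51\right)^{2}\right)\right)}{103} = - \frac{180 \left(2931 + \frac{1363465 \left(848 + 2601\right)}{5224}\right)}{103} = - \frac{180 \left(2931 + \frac{1363465}{5224} \cdot 3449\right)}{103} = - \frac{180 \left(2931 + \frac{4702590785}{5224}\right)}{103} = \left(- \frac{180}{103}\right) \frac{4717902329}{5224} = - \frac{212305604805}{134518}$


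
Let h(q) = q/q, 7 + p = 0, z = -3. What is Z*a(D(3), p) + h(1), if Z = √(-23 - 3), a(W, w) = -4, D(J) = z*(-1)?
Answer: 1 - 4*I*√26 ≈ 1.0 - 20.396*I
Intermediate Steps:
p = -7 (p = -7 + 0 = -7)
D(J) = 3 (D(J) = -3*(-1) = 3)
h(q) = 1
Z = I*√26 (Z = √(-26) = I*√26 ≈ 5.099*I)
Z*a(D(3), p) + h(1) = (I*√26)*(-4) + 1 = -4*I*√26 + 1 = 1 - 4*I*√26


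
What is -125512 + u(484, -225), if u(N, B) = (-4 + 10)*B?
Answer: -126862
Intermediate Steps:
u(N, B) = 6*B
-125512 + u(484, -225) = -125512 + 6*(-225) = -125512 - 1350 = -126862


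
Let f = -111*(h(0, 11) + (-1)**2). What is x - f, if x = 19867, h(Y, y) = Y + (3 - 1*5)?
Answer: 19756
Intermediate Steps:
h(Y, y) = -2 + Y (h(Y, y) = Y + (3 - 5) = Y - 2 = -2 + Y)
f = 111 (f = -111*((-2 + 0) + (-1)**2) = -111*(-2 + 1) = -111*(-1) = 111)
x - f = 19867 - 1*111 = 19867 - 111 = 19756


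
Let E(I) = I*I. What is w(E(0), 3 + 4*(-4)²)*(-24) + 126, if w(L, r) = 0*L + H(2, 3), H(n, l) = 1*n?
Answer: 78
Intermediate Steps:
H(n, l) = n
E(I) = I²
w(L, r) = 2 (w(L, r) = 0*L + 2 = 0 + 2 = 2)
w(E(0), 3 + 4*(-4)²)*(-24) + 126 = 2*(-24) + 126 = -48 + 126 = 78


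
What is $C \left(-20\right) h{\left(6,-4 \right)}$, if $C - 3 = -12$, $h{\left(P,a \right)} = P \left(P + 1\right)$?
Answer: $7560$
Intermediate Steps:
$h{\left(P,a \right)} = P \left(1 + P\right)$
$C = -9$ ($C = 3 - 12 = -9$)
$C \left(-20\right) h{\left(6,-4 \right)} = \left(-9\right) \left(-20\right) 6 \left(1 + 6\right) = 180 \cdot 6 \cdot 7 = 180 \cdot 42 = 7560$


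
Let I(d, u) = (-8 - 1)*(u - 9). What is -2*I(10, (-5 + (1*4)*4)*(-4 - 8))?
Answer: -2538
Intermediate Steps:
I(d, u) = 81 - 9*u (I(d, u) = -9*(-9 + u) = 81 - 9*u)
-2*I(10, (-5 + (1*4)*4)*(-4 - 8)) = -2*(81 - 9*(-5 + (1*4)*4)*(-4 - 8)) = -2*(81 - 9*(-5 + 4*4)*(-12)) = -2*(81 - 9*(-5 + 16)*(-12)) = -2*(81 - 99*(-12)) = -2*(81 - 9*(-132)) = -2*(81 + 1188) = -2*1269 = -2538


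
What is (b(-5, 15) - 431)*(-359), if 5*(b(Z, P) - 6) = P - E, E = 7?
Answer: 760003/5 ≈ 1.5200e+5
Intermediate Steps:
b(Z, P) = 23/5 + P/5 (b(Z, P) = 6 + (P - 1*7)/5 = 6 + (P - 7)/5 = 6 + (-7 + P)/5 = 6 + (-7/5 + P/5) = 23/5 + P/5)
(b(-5, 15) - 431)*(-359) = ((23/5 + (1/5)*15) - 431)*(-359) = ((23/5 + 3) - 431)*(-359) = (38/5 - 431)*(-359) = -2117/5*(-359) = 760003/5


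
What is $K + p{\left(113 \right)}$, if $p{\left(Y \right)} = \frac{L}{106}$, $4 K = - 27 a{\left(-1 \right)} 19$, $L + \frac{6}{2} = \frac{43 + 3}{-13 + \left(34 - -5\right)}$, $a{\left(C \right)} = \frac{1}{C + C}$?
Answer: $\frac{353393}{5512} \approx 64.113$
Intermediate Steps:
$a{\left(C \right)} = \frac{1}{2 C}$
$L = - \frac{16}{13}$ ($L = -3 + \frac{43 + 3}{-13 + \left(34 - -5\right)} = -3 + \frac{46}{-13 + \left(34 + 5\right)} = -3 + \frac{46}{-13 + 39} = -3 + \frac{46}{26} = -3 + 46 \cdot \frac{1}{26} = -3 + \frac{23}{13} = - \frac{16}{13} \approx -1.2308$)
$K = \frac{513}{8}$ ($K = \frac{- 27 \frac{1}{2 \left(-1\right)} 19}{4} = \frac{- 27 \cdot \frac{1}{2} \left(-1\right) 19}{4} = \frac{\left(-27\right) \left(- \frac{1}{2}\right) 19}{4} = \frac{\frac{27}{2} \cdot 19}{4} = \frac{1}{4} \cdot \frac{513}{2} = \frac{513}{8} \approx 64.125$)
$p{\left(Y \right)} = - \frac{8}{689}$ ($p{\left(Y \right)} = - \frac{16}{13 \cdot 106} = \left(- \frac{16}{13}\right) \frac{1}{106} = - \frac{8}{689}$)
$K + p{\left(113 \right)} = \frac{513}{8} - \frac{8}{689} = \frac{353393}{5512}$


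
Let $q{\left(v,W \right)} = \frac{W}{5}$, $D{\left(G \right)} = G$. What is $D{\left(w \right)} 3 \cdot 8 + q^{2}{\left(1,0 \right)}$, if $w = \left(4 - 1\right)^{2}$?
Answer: $216$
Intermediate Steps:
$w = 9$ ($w = 3^{2} = 9$)
$q{\left(v,W \right)} = \frac{W}{5}$ ($q{\left(v,W \right)} = W \frac{1}{5} = \frac{W}{5}$)
$D{\left(w \right)} 3 \cdot 8 + q^{2}{\left(1,0 \right)} = 9 \cdot 3 \cdot 8 + \left(\frac{1}{5} \cdot 0\right)^{2} = 27 \cdot 8 + 0^{2} = 216 + 0 = 216$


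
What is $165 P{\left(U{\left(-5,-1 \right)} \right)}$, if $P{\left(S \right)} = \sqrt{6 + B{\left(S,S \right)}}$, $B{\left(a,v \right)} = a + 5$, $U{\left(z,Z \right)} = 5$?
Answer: $660$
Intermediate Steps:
$B{\left(a,v \right)} = 5 + a$
$P{\left(S \right)} = \sqrt{11 + S}$ ($P{\left(S \right)} = \sqrt{6 + \left(5 + S\right)} = \sqrt{11 + S}$)
$165 P{\left(U{\left(-5,-1 \right)} \right)} = 165 \sqrt{11 + 5} = 165 \sqrt{16} = 165 \cdot 4 = 660$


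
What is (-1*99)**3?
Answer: -970299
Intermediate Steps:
(-1*99)**3 = (-99)**3 = -970299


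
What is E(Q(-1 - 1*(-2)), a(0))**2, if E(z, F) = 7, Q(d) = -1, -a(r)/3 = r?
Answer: 49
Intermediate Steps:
a(r) = -3*r
E(Q(-1 - 1*(-2)), a(0))**2 = 7**2 = 49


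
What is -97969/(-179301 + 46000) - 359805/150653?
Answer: -33203042548/20082195553 ≈ -1.6534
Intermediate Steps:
-97969/(-179301 + 46000) - 359805/150653 = -97969/(-133301) - 359805*1/150653 = -97969*(-1/133301) - 359805/150653 = 97969/133301 - 359805/150653 = -33203042548/20082195553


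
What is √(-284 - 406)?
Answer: I*√690 ≈ 26.268*I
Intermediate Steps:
√(-284 - 406) = √(-690) = I*√690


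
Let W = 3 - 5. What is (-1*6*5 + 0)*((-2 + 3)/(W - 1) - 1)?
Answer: 40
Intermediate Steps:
W = -2
(-1*6*5 + 0)*((-2 + 3)/(W - 1) - 1) = (-1*6*5 + 0)*((-2 + 3)/(-2 - 1) - 1) = (-6*5 + 0)*(1/(-3) - 1) = (-30 + 0)*(1*(-⅓) - 1) = -30*(-⅓ - 1) = -30*(-4/3) = 40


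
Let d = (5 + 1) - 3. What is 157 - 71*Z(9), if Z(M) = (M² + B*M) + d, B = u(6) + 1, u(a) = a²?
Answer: -29450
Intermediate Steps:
B = 37 (B = 6² + 1 = 36 + 1 = 37)
d = 3 (d = 6 - 3 = 3)
Z(M) = 3 + M² + 37*M (Z(M) = (M² + 37*M) + 3 = 3 + M² + 37*M)
157 - 71*Z(9) = 157 - 71*(3 + 9² + 37*9) = 157 - 71*(3 + 81 + 333) = 157 - 71*417 = 157 - 29607 = -29450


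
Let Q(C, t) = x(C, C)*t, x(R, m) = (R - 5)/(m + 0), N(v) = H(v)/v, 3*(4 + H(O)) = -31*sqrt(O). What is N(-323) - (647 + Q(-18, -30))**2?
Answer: -1076971112/2907 + 31*I*sqrt(323)/969 ≈ -3.7048e+5 + 0.57496*I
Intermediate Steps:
H(O) = -4 - 31*sqrt(O)/3 (H(O) = -4 + (-31*sqrt(O))/3 = -4 - 31*sqrt(O)/3)
N(v) = (-4 - 31*sqrt(v)/3)/v
x(R, m) = (-5 + R)/m
Q(C, t) = t*(-5 + C)/C (Q(C, t) = ((-5 + C)/C)*t = t*(-5 + C)/C)
N(-323) - (647 + Q(-18, -30))**2 = (1/3)*(-12 - 31*I*sqrt(323))/(-323) - (647 - 30*(-5 - 18)/(-18))**2 = (1/3)*(-1/323)*(-12 - 31*I*sqrt(323)) - (647 - 30*(-1/18)*(-23))**2 = (1/3)*(-1/323)*(-12 - 31*I*sqrt(323)) - (647 - 115/3)**2 = (4/323 + 31*I*sqrt(323)/969) - (1826/3)**2 = (4/323 + 31*I*sqrt(323)/969) - 1*3334276/9 = (4/323 + 31*I*sqrt(323)/969) - 3334276/9 = -1076971112/2907 + 31*I*sqrt(323)/969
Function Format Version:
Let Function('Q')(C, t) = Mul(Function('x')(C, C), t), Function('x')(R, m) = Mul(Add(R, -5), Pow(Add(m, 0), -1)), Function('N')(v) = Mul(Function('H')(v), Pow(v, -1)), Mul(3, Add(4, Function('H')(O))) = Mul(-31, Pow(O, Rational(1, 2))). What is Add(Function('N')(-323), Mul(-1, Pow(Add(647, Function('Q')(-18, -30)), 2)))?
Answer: Add(Rational(-1076971112, 2907), Mul(Rational(31, 969), I, Pow(323, Rational(1, 2)))) ≈ Add(-3.7048e+5, Mul(0.57496, I))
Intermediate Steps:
Function('H')(O) = Add(-4, Mul(Rational(-31, 3), Pow(O, Rational(1, 2)))) (Function('H')(O) = Add(-4, Mul(Rational(1, 3), Mul(-31, Pow(O, Rational(1, 2))))) = Add(-4, Mul(Rational(-31, 3), Pow(O, Rational(1, 2)))))
Function('N')(v) = Mul(Pow(v, -1), Add(-4, Mul(Rational(-31, 3), Pow(v, Rational(1, 2))))) (Function('N')(v) = Mul(Add(-4, Mul(Rational(-31, 3), Pow(v, Rational(1, 2)))), Pow(v, -1)) = Mul(Pow(v, -1), Add(-4, Mul(Rational(-31, 3), Pow(v, Rational(1, 2))))))
Function('x')(R, m) = Mul(Pow(m, -1), Add(-5, R)) (Function('x')(R, m) = Mul(Add(-5, R), Pow(m, -1)) = Mul(Pow(m, -1), Add(-5, R)))
Function('Q')(C, t) = Mul(t, Pow(C, -1), Add(-5, C)) (Function('Q')(C, t) = Mul(Mul(Pow(C, -1), Add(-5, C)), t) = Mul(t, Pow(C, -1), Add(-5, C)))
Add(Function('N')(-323), Mul(-1, Pow(Add(647, Function('Q')(-18, -30)), 2))) = Add(Mul(Rational(1, 3), Pow(-323, -1), Add(-12, Mul(-31, Pow(-323, Rational(1, 2))))), Mul(-1, Pow(Add(647, Mul(-30, Pow(-18, -1), Add(-5, -18))), 2))) = Add(Mul(Rational(1, 3), Rational(-1, 323), Add(-12, Mul(-31, Mul(I, Pow(323, Rational(1, 2)))))), Mul(-1, Pow(Add(647, Mul(-30, Rational(-1, 18), -23)), 2))) = Add(Mul(Rational(1, 3), Rational(-1, 323), Add(-12, Mul(-31, I, Pow(323, Rational(1, 2))))), Mul(-1, Pow(Add(647, Rational(-115, 3)), 2))) = Add(Add(Rational(4, 323), Mul(Rational(31, 969), I, Pow(323, Rational(1, 2)))), Mul(-1, Pow(Rational(1826, 3), 2))) = Add(Add(Rational(4, 323), Mul(Rational(31, 969), I, Pow(323, Rational(1, 2)))), Mul(-1, Rational(3334276, 9))) = Add(Add(Rational(4, 323), Mul(Rational(31, 969), I, Pow(323, Rational(1, 2)))), Rational(-3334276, 9)) = Add(Rational(-1076971112, 2907), Mul(Rational(31, 969), I, Pow(323, Rational(1, 2))))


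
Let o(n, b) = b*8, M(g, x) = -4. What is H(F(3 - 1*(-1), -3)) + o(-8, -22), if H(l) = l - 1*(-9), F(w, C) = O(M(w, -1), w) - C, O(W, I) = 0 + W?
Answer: -168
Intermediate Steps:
o(n, b) = 8*b
O(W, I) = W
F(w, C) = -4 - C
H(l) = 9 + l (H(l) = l + 9 = 9 + l)
H(F(3 - 1*(-1), -3)) + o(-8, -22) = (9 + (-4 - 1*(-3))) + 8*(-22) = (9 + (-4 + 3)) - 176 = (9 - 1) - 176 = 8 - 176 = -168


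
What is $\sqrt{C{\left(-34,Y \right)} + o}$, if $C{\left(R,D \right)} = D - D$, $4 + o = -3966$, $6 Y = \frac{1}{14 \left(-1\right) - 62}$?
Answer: $i \sqrt{3970} \approx 63.008 i$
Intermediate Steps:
$Y = - \frac{1}{456}$ ($Y = \frac{1}{6 \left(14 \left(-1\right) - 62\right)} = \frac{1}{6 \left(-14 - 62\right)} = \frac{1}{6 \left(-76\right)} = \frac{1}{6} \left(- \frac{1}{76}\right) = - \frac{1}{456} \approx -0.002193$)
$o = -3970$ ($o = -4 - 3966 = -3970$)
$C{\left(R,D \right)} = 0$
$\sqrt{C{\left(-34,Y \right)} + o} = \sqrt{0 - 3970} = \sqrt{-3970} = i \sqrt{3970}$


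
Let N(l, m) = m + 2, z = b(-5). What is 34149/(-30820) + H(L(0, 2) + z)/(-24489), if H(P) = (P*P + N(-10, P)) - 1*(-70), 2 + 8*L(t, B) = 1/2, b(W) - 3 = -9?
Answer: -1989885987/1789039360 ≈ -1.1123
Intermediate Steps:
b(W) = -6 (b(W) = 3 - 9 = -6)
z = -6
L(t, B) = -3/16 (L(t, B) = -¼ + (⅛)/2 = -¼ + (⅛)*(½) = -¼ + 1/16 = -3/16)
N(l, m) = 2 + m
H(P) = 72 + P + P² (H(P) = (P*P + (2 + P)) - 1*(-70) = (P² + (2 + P)) + 70 = (2 + P + P²) + 70 = 72 + P + P²)
34149/(-30820) + H(L(0, 2) + z)/(-24489) = 34149/(-30820) + (72 + (-3/16 - 6) + (-3/16 - 6)²)/(-24489) = 34149*(-1/30820) + (72 - 99/16 + (-99/16)²)*(-1/24489) = -34149/30820 + (72 - 99/16 + 9801/256)*(-1/24489) = -34149/30820 + (26649/256)*(-1/24489) = -34149/30820 - 987/232192 = -1989885987/1789039360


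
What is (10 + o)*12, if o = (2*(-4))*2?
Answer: -72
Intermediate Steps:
o = -16 (o = -8*2 = -16)
(10 + o)*12 = (10 - 16)*12 = -6*12 = -72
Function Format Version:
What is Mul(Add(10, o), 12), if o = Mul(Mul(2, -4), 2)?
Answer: -72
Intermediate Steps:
o = -16 (o = Mul(-8, 2) = -16)
Mul(Add(10, o), 12) = Mul(Add(10, -16), 12) = Mul(-6, 12) = -72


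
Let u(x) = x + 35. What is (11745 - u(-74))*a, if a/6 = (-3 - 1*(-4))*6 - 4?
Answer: 141408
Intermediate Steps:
u(x) = 35 + x
a = 12 (a = 6*((-3 - 1*(-4))*6 - 4) = 6*((-3 + 4)*6 - 4) = 6*(1*6 - 4) = 6*(6 - 4) = 6*2 = 12)
(11745 - u(-74))*a = (11745 - (35 - 74))*12 = (11745 - 1*(-39))*12 = (11745 + 39)*12 = 11784*12 = 141408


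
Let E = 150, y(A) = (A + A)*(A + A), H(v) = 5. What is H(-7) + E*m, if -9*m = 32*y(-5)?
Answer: -159985/3 ≈ -53328.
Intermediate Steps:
y(A) = 4*A**2 (y(A) = (2*A)*(2*A) = 4*A**2)
m = -3200/9 (m = -32*4*(-5)**2/9 = -32*4*25/9 = -32*100/9 = -1/9*3200 = -3200/9 ≈ -355.56)
H(-7) + E*m = 5 + 150*(-3200/9) = 5 - 160000/3 = -159985/3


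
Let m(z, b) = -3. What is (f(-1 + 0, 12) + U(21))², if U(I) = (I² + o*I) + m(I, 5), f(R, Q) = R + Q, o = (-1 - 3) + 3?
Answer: 183184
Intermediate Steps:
o = -1 (o = -4 + 3 = -1)
f(R, Q) = Q + R
U(I) = -3 + I² - I (U(I) = (I² - I) - 3 = -3 + I² - I)
(f(-1 + 0, 12) + U(21))² = ((12 + (-1 + 0)) + (-3 + 21² - 1*21))² = ((12 - 1) + (-3 + 441 - 21))² = (11 + 417)² = 428² = 183184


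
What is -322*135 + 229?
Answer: -43241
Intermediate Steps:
-322*135 + 229 = -43470 + 229 = -43241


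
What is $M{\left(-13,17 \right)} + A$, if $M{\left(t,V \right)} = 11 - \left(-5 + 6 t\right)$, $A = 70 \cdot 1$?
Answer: $164$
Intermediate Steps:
$A = 70$
$M{\left(t,V \right)} = 16 - 6 t$ ($M{\left(t,V \right)} = 11 - \left(-5 + 6 t\right) = 16 - 6 t$)
$M{\left(-13,17 \right)} + A = \left(16 - -78\right) + 70 = \left(16 + 78\right) + 70 = 94 + 70 = 164$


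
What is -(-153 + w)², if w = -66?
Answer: -47961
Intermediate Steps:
-(-153 + w)² = -(-153 - 66)² = -1*(-219)² = -1*47961 = -47961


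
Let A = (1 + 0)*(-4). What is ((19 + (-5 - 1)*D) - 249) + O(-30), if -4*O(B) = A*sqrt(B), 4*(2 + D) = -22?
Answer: -185 + I*sqrt(30) ≈ -185.0 + 5.4772*I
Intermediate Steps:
D = -15/2 (D = -2 + (1/4)*(-22) = -2 - 11/2 = -15/2 ≈ -7.5000)
A = -4 (A = 1*(-4) = -4)
O(B) = sqrt(B) (O(B) = -(-1)*sqrt(B) = sqrt(B))
((19 + (-5 - 1)*D) - 249) + O(-30) = ((19 + (-5 - 1)*(-15/2)) - 249) + sqrt(-30) = ((19 - 6*(-15/2)) - 249) + I*sqrt(30) = ((19 + 45) - 249) + I*sqrt(30) = (64 - 249) + I*sqrt(30) = -185 + I*sqrt(30)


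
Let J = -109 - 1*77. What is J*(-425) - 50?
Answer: 79000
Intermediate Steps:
J = -186 (J = -109 - 77 = -186)
J*(-425) - 50 = -186*(-425) - 50 = 79050 - 50 = 79000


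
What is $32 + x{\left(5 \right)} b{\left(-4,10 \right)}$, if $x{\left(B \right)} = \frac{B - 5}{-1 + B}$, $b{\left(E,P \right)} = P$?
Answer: $32$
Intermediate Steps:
$x{\left(B \right)} = \frac{-5 + B}{-1 + B}$
$32 + x{\left(5 \right)} b{\left(-4,10 \right)} = 32 + \frac{-5 + 5}{-1 + 5} \cdot 10 = 32 + \frac{1}{4} \cdot 0 \cdot 10 = 32 + 0 \cdot 10 = 32 + 0 = 32$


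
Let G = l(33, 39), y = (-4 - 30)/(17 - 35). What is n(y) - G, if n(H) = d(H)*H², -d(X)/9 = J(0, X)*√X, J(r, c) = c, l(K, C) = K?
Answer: -33 - 4913*√17/243 ≈ -116.36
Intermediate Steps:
y = 17/9 (y = -34/(-18) = -34*(-1/18) = 17/9 ≈ 1.8889)
G = 33
d(X) = -9*X^(3/2) (d(X) = -9*X*√X = -9*X^(3/2))
n(H) = -9*H^(7/2) (n(H) = (-9*H^(3/2))*H² = -9*H^(7/2))
n(y) - G = -4913*√17/243 - 1*33 = -4913*√17/243 - 33 = -33 - 4913*√17/243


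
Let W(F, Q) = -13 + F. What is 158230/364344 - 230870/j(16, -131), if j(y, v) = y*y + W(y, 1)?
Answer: -42037558855/47182548 ≈ -890.96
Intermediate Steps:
j(y, v) = -13 + y + y² (j(y, v) = y*y + (-13 + y) = y² + (-13 + y) = -13 + y + y²)
158230/364344 - 230870/j(16, -131) = 158230/364344 - 230870/(-13 + 16 + 16²) = 158230*(1/364344) - 230870/(-13 + 16 + 256) = 79115/182172 - 230870/259 = -42037558855/47182548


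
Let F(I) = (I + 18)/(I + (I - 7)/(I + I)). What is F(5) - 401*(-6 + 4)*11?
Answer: 211843/24 ≈ 8826.8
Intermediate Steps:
F(I) = (18 + I)/(I + (-7 + I)/(2*I)) (F(I) = (18 + I)/(I + (-7 + I)/((2*I))) = (18 + I)/(I + (-7 + I)*(1/(2*I))) = (18 + I)/(I + (-7 + I)/(2*I)))
F(5) - 401*(-6 + 4)*11 = 2*5*(18 + 5)/(-7 + 5 + 2*5²) - 401*(-6 + 4)*11 = 2*5*23/(-7 + 5 + 2*25) - (-802)*11 = 2*5*23/(-7 + 5 + 50) - 401*(-22) = 2*5*23/48 + 8822 = 2*5*(1/48)*23 + 8822 = 115/24 + 8822 = 211843/24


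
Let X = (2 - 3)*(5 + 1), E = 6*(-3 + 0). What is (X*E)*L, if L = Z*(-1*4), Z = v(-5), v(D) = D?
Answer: 2160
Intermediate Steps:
E = -18 (E = 6*(-3) = -18)
Z = -5
X = -6 (X = -1*6 = -6)
L = 20 (L = -(-5)*4 = -5*(-4) = 20)
(X*E)*L = -6*(-18)*20 = 108*20 = 2160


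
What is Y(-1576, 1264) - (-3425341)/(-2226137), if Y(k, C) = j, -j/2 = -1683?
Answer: 7489751801/2226137 ≈ 3364.5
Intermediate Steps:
j = 3366 (j = -2*(-1683) = 3366)
Y(k, C) = 3366
Y(-1576, 1264) - (-3425341)/(-2226137) = 3366 - (-3425341)/(-2226137) = 3366 - (-3425341)*(-1)/2226137 = 3366 - 1*3425341/2226137 = 3366 - 3425341/2226137 = 7489751801/2226137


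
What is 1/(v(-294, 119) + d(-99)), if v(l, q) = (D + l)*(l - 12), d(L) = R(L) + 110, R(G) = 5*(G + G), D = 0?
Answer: 1/89084 ≈ 1.1225e-5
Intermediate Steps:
R(G) = 10*G (R(G) = 5*(2*G) = 10*G)
d(L) = 110 + 10*L (d(L) = 10*L + 110 = 110 + 10*L)
v(l, q) = l*(-12 + l) (v(l, q) = (0 + l)*(l - 12) = l*(-12 + l))
1/(v(-294, 119) + d(-99)) = 1/(-294*(-12 - 294) + (110 + 10*(-99))) = 1/(-294*(-306) + (110 - 990)) = 1/(89964 - 880) = 1/89084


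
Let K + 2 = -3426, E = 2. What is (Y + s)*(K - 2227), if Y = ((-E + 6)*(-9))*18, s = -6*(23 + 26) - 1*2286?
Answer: 18254340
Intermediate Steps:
K = -3428 (K = -2 - 3426 = -3428)
s = -2580 (s = -6*49 - 2286 = -294 - 2286 = -2580)
Y = -648 (Y = ((-1*2 + 6)*(-9))*18 = ((-2 + 6)*(-9))*18 = (4*(-9))*18 = -36*18 = -648)
(Y + s)*(K - 2227) = (-648 - 2580)*(-3428 - 2227) = -3228*(-5655) = 18254340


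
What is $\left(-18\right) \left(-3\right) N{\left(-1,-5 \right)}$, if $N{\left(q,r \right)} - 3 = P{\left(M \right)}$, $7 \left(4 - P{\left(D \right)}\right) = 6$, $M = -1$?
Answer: $\frac{2322}{7} \approx 331.71$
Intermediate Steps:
$P{\left(D \right)} = \frac{22}{7}$ ($P{\left(D \right)} = 4 - \frac{6}{7} = \frac{22}{7}$)
$N{\left(q,r \right)} = \frac{43}{7}$ ($N{\left(q,r \right)} = 3 + \frac{22}{7} = \frac{43}{7}$)
$\left(-18\right) \left(-3\right) N{\left(-1,-5 \right)} = \left(-18\right) \left(-3\right) \frac{43}{7} = 54 \cdot \frac{43}{7} = \frac{2322}{7}$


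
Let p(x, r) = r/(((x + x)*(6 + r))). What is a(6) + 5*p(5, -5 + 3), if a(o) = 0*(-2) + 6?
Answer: 23/4 ≈ 5.7500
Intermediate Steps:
p(x, r) = r/(2*x*(6 + r)) (p(x, r) = r/(((2*x)*(6 + r))) = r/((2*x*(6 + r))) = r*(1/(2*x*(6 + r))) = r/(2*x*(6 + r)))
a(o) = 6 (a(o) = 0 + 6 = 6)
a(6) + 5*p(5, -5 + 3) = 6 + 5*((½)*(-5 + 3)/(5*(6 + (-5 + 3)))) = 6 + 5*((½)*(-2)*(⅕)/(6 - 2)) = 6 + 5*((½)*(-2)*(⅕)/4) = 6 + 5*((½)*(-2)*(⅕)*(¼)) = 6 + 5*(-1/20) = 6 - ¼ = 23/4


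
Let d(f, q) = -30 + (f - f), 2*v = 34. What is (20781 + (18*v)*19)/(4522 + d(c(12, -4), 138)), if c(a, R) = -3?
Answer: 26595/4492 ≈ 5.9205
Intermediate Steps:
v = 17 (v = (½)*34 = 17)
d(f, q) = -30 (d(f, q) = -30 + 0 = -30)
(20781 + (18*v)*19)/(4522 + d(c(12, -4), 138)) = (20781 + (18*17)*19)/(4522 - 30) = (20781 + 306*19)/4492 = (20781 + 5814)*(1/4492) = 26595*(1/4492) = 26595/4492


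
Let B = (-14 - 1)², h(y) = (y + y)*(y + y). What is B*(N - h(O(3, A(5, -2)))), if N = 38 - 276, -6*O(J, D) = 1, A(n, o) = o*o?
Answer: -53575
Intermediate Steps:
A(n, o) = o²
O(J, D) = -⅙ (O(J, D) = -⅙*1 = -⅙)
h(y) = 4*y² (h(y) = (2*y)*(2*y) = 4*y²)
N = -238
B = 225 (B = (-15)² = 225)
B*(N - h(O(3, A(5, -2)))) = 225*(-238 - 4*(-⅙)²) = 225*(-238 - 4/36) = 225*(-238 - 1*⅑) = 225*(-238 - ⅑) = 225*(-2143/9) = -53575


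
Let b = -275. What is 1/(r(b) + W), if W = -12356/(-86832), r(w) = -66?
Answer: -21708/1429639 ≈ -0.015184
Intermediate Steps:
W = 3089/21708 (W = -12356*(-1/86832) = 3089/21708 ≈ 0.14230)
1/(r(b) + W) = 1/(-66 + 3089/21708) = 1/(-1429639/21708) = -21708/1429639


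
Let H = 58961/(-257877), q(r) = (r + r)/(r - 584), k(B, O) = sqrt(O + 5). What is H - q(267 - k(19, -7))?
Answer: 12575607149/8638105869 - 1168*I*sqrt(2)/100491 ≈ 1.4558 - 0.016437*I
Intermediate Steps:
k(B, O) = sqrt(5 + O)
q(r) = 2*r/(-584 + r) (q(r) = (2*r)/(-584 + r) = 2*r/(-584 + r))
H = -58961/257877 (H = 58961*(-1/257877) = -58961/257877 ≈ -0.22864)
H - q(267 - k(19, -7)) = -58961/257877 - 2*(267 - sqrt(5 - 7))/(-584 + (267 - sqrt(5 - 7))) = -58961/257877 - 2*(267 - sqrt(-2))/(-584 + (267 - sqrt(-2))) = -58961/257877 - 2*(267 - I*sqrt(2))/(-584 + (267 - I*sqrt(2))) = -58961/257877 - 2*(267 - I*sqrt(2))/(-317 - I*sqrt(2))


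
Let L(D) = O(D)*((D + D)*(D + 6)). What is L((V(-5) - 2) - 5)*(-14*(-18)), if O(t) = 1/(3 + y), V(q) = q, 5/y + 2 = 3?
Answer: 4536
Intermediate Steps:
y = 5 (y = 5/(-2 + 3) = 5/1 = 5*1 = 5)
O(t) = 1/8 (O(t) = 1/(3 + 5) = 1/8)
L(D) = D*(6 + D)/4 (L(D) = ((D + D)*(D + 6))/8 = ((2*D)*(6 + D))/8 = (2*D*(6 + D))/8 = D*(6 + D)/4)
L((V(-5) - 2) - 5)*(-14*(-18)) = (((-5 - 2) - 5)*(6 + ((-5 - 2) - 5))/4)*(-14*(-18)) = ((-7 - 5)*(6 + (-7 - 5))/4)*252 = ((1/4)*(-12)*(6 - 12))*252 = ((1/4)*(-12)*(-6))*252 = 18*252 = 4536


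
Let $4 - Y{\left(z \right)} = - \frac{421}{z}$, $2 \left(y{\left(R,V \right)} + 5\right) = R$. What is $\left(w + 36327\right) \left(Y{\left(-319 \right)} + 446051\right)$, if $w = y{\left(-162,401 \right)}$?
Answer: $\frac{5156772624884}{319} \approx 1.6165 \cdot 10^{10}$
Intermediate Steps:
$y{\left(R,V \right)} = -5 + \frac{R}{2}$
$w = -86$ ($w = -5 + \frac{1}{2} \left(-162\right) = -5 - 81 = -86$)
$Y{\left(z \right)} = 4 + \frac{421}{z}$ ($Y{\left(z \right)} = 4 - - \frac{421}{z} = 4 + \frac{421}{z}$)
$\left(w + 36327\right) \left(Y{\left(-319 \right)} + 446051\right) = \left(-86 + 36327\right) \left(\left(4 + \frac{421}{-319}\right) + 446051\right) = 36241 \left(\left(4 + 421 \left(- \frac{1}{319}\right)\right) + 446051\right) = 36241 \left(\left(4 - \frac{421}{319}\right) + 446051\right) = 36241 \left(\frac{855}{319} + 446051\right) = 36241 \cdot \frac{142291124}{319} = \frac{5156772624884}{319}$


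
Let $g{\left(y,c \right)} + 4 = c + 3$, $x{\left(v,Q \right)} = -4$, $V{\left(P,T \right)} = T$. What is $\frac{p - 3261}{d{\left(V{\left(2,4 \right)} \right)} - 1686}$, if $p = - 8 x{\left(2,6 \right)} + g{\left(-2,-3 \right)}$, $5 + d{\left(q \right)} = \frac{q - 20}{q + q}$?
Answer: $\frac{3233}{1693} \approx 1.9096$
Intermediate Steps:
$g{\left(y,c \right)} = -1 + c$ ($g{\left(y,c \right)} = -4 + \left(c + 3\right) = -4 + \left(3 + c\right) = -1 + c$)
$d{\left(q \right)} = -5 + \frac{-20 + q}{2 q}$ ($d{\left(q \right)} = -5 + \frac{q - 20}{q + q} = -5 + \frac{-20 + q}{2 q}$)
$p = 28$ ($p = \left(-8\right) \left(-4\right) - 4 = 32 - 4 = 28$)
$\frac{p - 3261}{d{\left(V{\left(2,4 \right)} \right)} - 1686} = \frac{28 - 3261}{\left(- \frac{9}{2} - \frac{10}{4}\right) - 1686} = - \frac{3233}{\left(- \frac{9}{2} - \frac{5}{2}\right) - 1686} = - \frac{3233}{-7 - 1686} = - \frac{3233}{-1693} = \left(-3233\right) \left(- \frac{1}{1693}\right) = \frac{3233}{1693}$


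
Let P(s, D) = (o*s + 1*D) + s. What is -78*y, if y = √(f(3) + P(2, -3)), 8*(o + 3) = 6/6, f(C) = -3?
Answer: -39*I*√39 ≈ -243.55*I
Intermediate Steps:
o = -23/8 (o = -3 + (6/6)/8 = -3 + (6*(⅙))/8 = -3 + (⅛)*1 = -3 + ⅛ = -23/8 ≈ -2.8750)
P(s, D) = D - 15*s/8 (P(s, D) = (-23*s/8 + 1*D) + s = (-23*s/8 + D) + s = (D - 23*s/8) + s = D - 15*s/8)
y = I*√39/2 (y = √(-3 + (-3 - 15/8*2)) = √(-3 + (-3 - 15/4)) = √(-3 - 27/4) = √(-39/4) = I*√39/2 ≈ 3.1225*I)
-78*y = -39*I*√39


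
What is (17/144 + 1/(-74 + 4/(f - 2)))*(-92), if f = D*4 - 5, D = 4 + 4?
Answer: -319493/33228 ≈ -9.6152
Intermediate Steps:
D = 8
f = 27 (f = 8*4 - 5 = 32 - 5 = 27)
(17/144 + 1/(-74 + 4/(f - 2)))*(-92) = (17/144 + 1/(-74 + 4/(27 - 2)))*(-92) = (17*(1/144) + 1/(-74 + 4/25))*(-92) = (17/144 + 1/(-74 + 4*(1/25)))*(-92) = (17/144 + 1/(-74 + 4/25))*(-92) = (17/144 + 1/(-1846/25))*(-92) = (17/144 - 25/1846)*(-92) = (13891/132912)*(-92) = -319493/33228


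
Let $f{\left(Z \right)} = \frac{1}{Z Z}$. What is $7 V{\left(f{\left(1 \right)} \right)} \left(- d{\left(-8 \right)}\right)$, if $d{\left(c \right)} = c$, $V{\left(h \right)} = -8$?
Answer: $-448$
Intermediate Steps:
$f{\left(Z \right)} = \frac{1}{Z^{2}}$
$7 V{\left(f{\left(1 \right)} \right)} \left(- d{\left(-8 \right)}\right) = 7 \left(-8\right) \left(\left(-1\right) \left(-8\right)\right) = \left(-56\right) 8 = -448$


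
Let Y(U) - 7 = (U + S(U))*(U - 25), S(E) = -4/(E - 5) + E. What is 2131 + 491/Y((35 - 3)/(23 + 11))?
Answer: 2624740828/1236289 ≈ 2123.1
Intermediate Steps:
S(E) = E - 4/(-5 + E) (S(E) = -4/(-5 + E) + E = E - 4/(-5 + E))
Y(U) = 7 + (-25 + U)*(U + (-4 + U² - 5*U)/(-5 + U)) (Y(U) = 7 + (U + (-4 + U² - 5*U)/(-5 + U))*(U - 25) = 7 + (U + (-4 + U² - 5*U)/(-5 + U))*(-25 + U) = 7 + (-25 + U)*(U + (-4 + U² - 5*U)/(-5 + U)))
2131 + 491/Y((35 - 3)/(23 + 11)) = 2131 + 491/(((65 - 60*(35 - 3)²/(23 + 11)² + 2*((35 - 3)/(23 + 11))³ + 253*((35 - 3)/(23 + 11)))/(-5 + (35 - 3)/(23 + 11)))) = 2131 + 491/(((65 - 60*(32/34)² + 2*(32/34)³ + 253*(32/34))/(-5 + 32/34))) = 2131 + 491/(((65 - 60*(32*(1/34))² + 2*(32*(1/34))³ + 253*(32*(1/34)))/(-5 + 32*(1/34)))) = 2131 + 491/(((65 - 60*(16/17)² + 2*(16/17)³ + 253*(16/17))/(-5 + 16/17))) = 2131 + 491/(((65 - 60*256/289 + 2*(4096/4913) + 4048/17)/(-69/17))) = 2131 + 491/((-17*(65 - 15360/289 + 8192/4913 + 4048/17)/69)) = 2131 + 491/((-17/69*1236289/4913)) = 2131 + 491/(-1236289/19941) = 2131 + 491*(-19941/1236289) = 2131 - 9791031/1236289 = 2624740828/1236289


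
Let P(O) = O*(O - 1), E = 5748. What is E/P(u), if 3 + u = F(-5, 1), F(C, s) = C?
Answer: 479/6 ≈ 79.833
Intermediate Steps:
u = -8 (u = -3 - 5 = -8)
P(O) = O*(-1 + O)
E/P(u) = 5748/((-8*(-1 - 8))) = 5748/((-8*(-9))) = 5748/72 = 5748*(1/72) = 479/6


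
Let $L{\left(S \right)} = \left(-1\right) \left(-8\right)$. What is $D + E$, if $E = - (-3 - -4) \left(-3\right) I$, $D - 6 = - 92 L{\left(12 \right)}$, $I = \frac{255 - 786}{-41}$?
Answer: $- \frac{28337}{41} \approx -691.15$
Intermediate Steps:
$L{\left(S \right)} = 8$
$I = \frac{531}{41}$ ($I = \left(255 - 786\right) \left(- \frac{1}{41}\right) = \left(-531\right) \left(- \frac{1}{41}\right) = \frac{531}{41} \approx 12.951$)
$D = -730$ ($D = 6 - 736 = -730$)
$E = \frac{1593}{41}$ ($E = - (-3 - -4) \left(-3\right) \frac{531}{41} = - (-3 + 4) \left(-3\right) \frac{531}{41} = \left(-1\right) 1 \left(-3\right) \frac{531}{41} = \left(-1\right) \left(-3\right) \frac{531}{41} = 3 \cdot \frac{531}{41} = \frac{1593}{41} \approx 38.854$)
$D + E = -730 + \frac{1593}{41} = - \frac{28337}{41}$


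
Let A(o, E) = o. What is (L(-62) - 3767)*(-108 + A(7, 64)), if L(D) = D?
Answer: 386729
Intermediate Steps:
(L(-62) - 3767)*(-108 + A(7, 64)) = (-62 - 3767)*(-108 + 7) = -3829*(-101) = 386729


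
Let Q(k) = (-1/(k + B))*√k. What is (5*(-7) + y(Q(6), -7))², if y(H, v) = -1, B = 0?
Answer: 1296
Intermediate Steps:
Q(k) = -1/√k (Q(k) = (-1/(k + 0))*√k = (-1/k)*√k = -1/√k)
(5*(-7) + y(Q(6), -7))² = (5*(-7) - 1)² = (-35 - 1)² = (-36)² = 1296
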